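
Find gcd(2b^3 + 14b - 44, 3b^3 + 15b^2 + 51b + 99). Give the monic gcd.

b^2 + 2b + 11

Repeated division with remainder:
  2b^3 + 14b - 44 = (2/3)(3b^3 + 15b^2 + 51b + 99) + (-10b^2 - 20b - 110)
  3b^3 + 15b^2 + 51b + 99 = (-(3/10)b - 9/10)(-10b^2 - 20b - 110) + (0)
Last nonzero remainder: -10b^2 - 20b - 110. Dividing through by -10 gives the monic gcd b^2 + 2b + 11.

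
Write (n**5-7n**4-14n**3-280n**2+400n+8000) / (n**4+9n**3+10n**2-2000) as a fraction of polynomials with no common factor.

(n**2-6n-40)/(n+10)

By polynomial division,
  n**5-7n**4-14n**3-280n**2+400n+8000 = (n-16)(n**4+9n**3+10n**2-2000) + (120n**3-120n**2+2400n-24000)
  n**4+9n**3+10n**2-2000 = ((1/120)n+1/12)(120n**3-120n**2+2400n-24000) + (0)
Last nonzero remainder: 120n**3-120n**2+2400n-24000. Dividing through by 120 gives the monic gcd n**3-n**2+20n-200.
Cancel n**3-n**2+20n-200 from numerator and denominator to get the reduced form.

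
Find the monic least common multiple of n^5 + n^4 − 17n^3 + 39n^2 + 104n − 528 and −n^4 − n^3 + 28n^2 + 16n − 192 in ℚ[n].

By polynomial division,
  n^5 + n^4 − 17n^3 + 39n^2 + 104n − 528 = (−n)(−n^4 − n^3 + 28n^2 + 16n − 192) + (11n^3 + 55n^2 − 88n − 528)
  −n^4 − n^3 + 28n^2 + 16n − 192 = (−(1/11)n + 4/11)(11n^3 + 55n^2 − 88n − 528) + (0)
Last nonzero remainder: 11n^3 + 55n^2 − 88n − 528. Dividing through by 11 gives the monic gcd n^3 + 5n^2 − 8n − 48.
Then lcm(f, g) = f·g / gcd(f, g); expanding and making the result monic gives the answer.

n^6 − 3n^5 − 21n^4 + 107n^3 − 52n^2 − 944n + 2112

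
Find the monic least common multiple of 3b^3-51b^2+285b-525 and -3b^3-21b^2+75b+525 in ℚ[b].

b^5-5b^4-74b^3+370b^2+1225b-6125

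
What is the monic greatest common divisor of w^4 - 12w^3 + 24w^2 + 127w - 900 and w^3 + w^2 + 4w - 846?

By polynomial division,
  w^4 - 12w^3 + 24w^2 + 127w - 900 = (w - 13)(w^3 + w^2 + 4w - 846) + (33w^2 + 1025w - 11898)
  w^3 + w^2 + 4w - 846 = ((1/33)w - 992/1089)(33w^2 + 1025w - 11898) + ((1413790/1089)w - 1413790/121)
  33w^2 + 1025w - 11898 = ((35937/1413790)w + 719829/706895)((1413790/1089)w - 1413790/121) + (0)
Last nonzero remainder: (1413790/1089)w - 1413790/121. Dividing through by 1413790/1089 gives the monic gcd w - 9.

w - 9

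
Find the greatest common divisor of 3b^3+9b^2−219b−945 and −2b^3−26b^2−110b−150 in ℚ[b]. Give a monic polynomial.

b+5

Apply the Euclidean algorithm:
  3b^3+9b^2−219b−945 = (−3/2)(−2b^3−26b^2−110b−150) + (−30b^2−384b−1170)
  −2b^3−26b^2−110b−150 = ((1/15)b+1/75)(−30b^2−384b−1170) + (−(672/25)b−672/5)
  −30b^2−384b−1170 = ((125/112)b+975/112)(−(672/25)b−672/5) + (0)
Last nonzero remainder: −(672/25)b−672/5. Dividing through by −672/25 gives the monic gcd b+5.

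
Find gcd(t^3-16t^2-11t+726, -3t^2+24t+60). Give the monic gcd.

1

By polynomial division,
  t^3-16t^2-11t+726 = (-(1/3)t+8/3)(-3t^2+24t+60) + (-55t+566)
  -3t^2+24t+60 = ((3/55)t+378/3025)(-55t+566) + (-32448/3025)
  -55t+566 = ((166375/32448)t-856075/16224)(-32448/3025) + (0)
The last nonzero remainder is the constant -32448/3025, so the polynomials are coprime and gcd = 1.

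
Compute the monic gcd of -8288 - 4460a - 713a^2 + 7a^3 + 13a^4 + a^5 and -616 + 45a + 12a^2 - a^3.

Euclidean algorithm in ℚ[a]:
  a^5 + 13a^4 + 7a^3 - 713a^2 - 4460a - 8288 = (-a^2 - 25a - 352)(-a^3 + 12a^2 + 45a - 616) + (4020a^2 - 4020a - 225120)
  -a^3 + 12a^2 + 45a - 616 = (-(1/4020)a + 11/4020)(4020a^2 - 4020a - 225120) + (0)
Last nonzero remainder: 4020a^2 - 4020a - 225120. Dividing through by 4020 gives the monic gcd a^2 - a - 56.

-56 - a + a^2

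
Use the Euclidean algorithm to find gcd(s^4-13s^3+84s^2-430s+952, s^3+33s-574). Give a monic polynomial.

s-7

Repeated division with remainder:
  s^4-13s^3+84s^2-430s+952 = (s-13)(s^3+33s-574) + (51s^2+573s-6510)
  s^3+33s-574 = ((1/51)s-191/867)(51s^2+573s-6510) + ((82908/289)s-580356/289)
  51s^2+573s-6510 = ((4913/27636)s+44795/13818)((82908/289)s-580356/289) + (0)
Last nonzero remainder: (82908/289)s-580356/289. Dividing through by 82908/289 gives the monic gcd s-7.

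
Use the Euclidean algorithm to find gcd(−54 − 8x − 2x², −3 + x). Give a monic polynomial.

1

Apply the Euclidean algorithm:
  −2x² − 8x − 54 = (−2x − 14)(x − 3) + (−96)
  x − 3 = (−(1/96)x + 1/32)(−96) + (0)
The last nonzero remainder is the constant −96, so the polynomials are coprime and gcd = 1.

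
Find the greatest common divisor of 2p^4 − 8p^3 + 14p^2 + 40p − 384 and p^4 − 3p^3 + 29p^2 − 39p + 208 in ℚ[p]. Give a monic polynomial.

Euclidean algorithm in ℚ[p]:
  2p^4 − 8p^3 + 14p^2 + 40p − 384 = (2)(p^4 − 3p^3 + 29p^2 − 39p + 208) + (−2p^3 − 44p^2 + 118p − 800)
  p^4 − 3p^3 + 29p^2 − 39p + 208 = (−(1/2)p + 25/2)(−2p^3 − 44p^2 + 118p − 800) + (638p^2 − 1914p + 10208)
  −2p^3 − 44p^2 + 118p − 800 = (−(1/319)p − 25/319)(638p^2 − 1914p + 10208) + (0)
Last nonzero remainder: 638p^2 − 1914p + 10208. Dividing through by 638 gives the monic gcd p^2 − 3p + 16.

p^2 − 3p + 16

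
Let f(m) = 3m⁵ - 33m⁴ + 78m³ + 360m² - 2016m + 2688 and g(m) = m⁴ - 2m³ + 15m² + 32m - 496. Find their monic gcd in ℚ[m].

By polynomial division,
  3m⁵ - 33m⁴ + 78m³ + 360m² - 2016m + 2688 = (3m - 27)(m⁴ - 2m³ + 15m² + 32m - 496) + (-21m³ + 669m² + 336m - 10704)
  m⁴ - 2m³ + 15m² + 32m - 496 = (-(1/21)m - 209/147)(-21m³ + 669m² + 336m - 10704) + ((48126/49)m² - 770016/49)
  -21m³ + 669m² + 336m - 10704 = (-(343/16042)m + 10927/16042)((48126/49)m² - 770016/49) + (0)
Last nonzero remainder: (48126/49)m² - 770016/49. Dividing through by 48126/49 gives the monic gcd m² - 16.

m² - 16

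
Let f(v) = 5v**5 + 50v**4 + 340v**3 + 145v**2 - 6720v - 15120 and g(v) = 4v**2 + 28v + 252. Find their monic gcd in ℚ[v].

v**2 + 7v + 63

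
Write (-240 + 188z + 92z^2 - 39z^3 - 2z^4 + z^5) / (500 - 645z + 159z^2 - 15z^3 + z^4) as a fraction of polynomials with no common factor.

(-48 - 20z + 4z^2 + z^3)/(100 - 9z + z^2)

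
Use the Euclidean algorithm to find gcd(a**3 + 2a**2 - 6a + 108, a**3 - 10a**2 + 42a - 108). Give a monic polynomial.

a**2 - 4a + 18

Apply the Euclidean algorithm:
  a**3 + 2a**2 - 6a + 108 = (a**3 - 10a**2 + 42a - 108) + (12a**2 - 48a + 216)
  a**3 - 10a**2 + 42a - 108 = ((1/12)a - 1/2)(12a**2 - 48a + 216) + (0)
Last nonzero remainder: 12a**2 - 48a + 216. Dividing through by 12 gives the monic gcd a**2 - 4a + 18.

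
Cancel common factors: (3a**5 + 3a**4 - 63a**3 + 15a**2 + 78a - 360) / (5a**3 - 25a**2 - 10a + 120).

Euclidean algorithm in ℚ[a]:
  3a**5 + 3a**4 - 63a**3 + 15a**2 + 78a - 360 = ((3/5)a**2 + (18/5)a + 33/5)(5a**3 - 25a**2 - 10a + 120) + (144a**2 - 288a - 1152)
  5a**3 - 25a**2 - 10a + 120 = ((5/144)a - 5/48)(144a**2 - 288a - 1152) + (0)
Last nonzero remainder: 144a**2 - 288a - 1152. Dividing through by 144 gives the monic gcd a**2 - 2a - 8.
Cancel a**2 - 2a - 8 from numerator and denominator to get the reduced form.

(3a**3 + 9a**2 - 21a + 45)/(5a - 15)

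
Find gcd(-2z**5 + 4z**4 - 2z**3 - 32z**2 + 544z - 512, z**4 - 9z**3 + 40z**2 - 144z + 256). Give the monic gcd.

z**3 - 5z**2 + 20z - 64

Euclidean algorithm in ℚ[z]:
  -2z**5 + 4z**4 - 2z**3 - 32z**2 + 544z - 512 = (-2z - 14)(z**4 - 9z**3 + 40z**2 - 144z + 256) + (-48z**3 + 240z**2 - 960z + 3072)
  z**4 - 9z**3 + 40z**2 - 144z + 256 = (-(1/48)z + 1/12)(-48z**3 + 240z**2 - 960z + 3072) + (0)
Last nonzero remainder: -48z**3 + 240z**2 - 960z + 3072. Dividing through by -48 gives the monic gcd z**3 - 5z**2 + 20z - 64.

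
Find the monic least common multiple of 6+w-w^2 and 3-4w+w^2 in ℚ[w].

6-5w-2w^2+w^3

By polynomial division,
  -w^2+w+6 = (-1)(w^2-4w+3) + (-3w+9)
  w^2-4w+3 = (-(1/3)w+1/3)(-3w+9) + (0)
Last nonzero remainder: -3w+9. Dividing through by -3 gives the monic gcd w-3.
Then lcm(f, g) = f·g / gcd(f, g); expanding and making the result monic gives the answer.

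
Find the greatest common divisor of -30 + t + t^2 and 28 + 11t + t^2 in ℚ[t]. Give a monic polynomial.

By polynomial division,
  t^2 + t - 30 = (t^2 + 11t + 28) + (-10t - 58)
  t^2 + 11t + 28 = (-(1/10)t - 13/25)(-10t - 58) + (-54/25)
  -10t - 58 = ((125/27)t + 725/27)(-54/25) + (0)
The last nonzero remainder is the constant -54/25, so the polynomials are coprime and gcd = 1.

1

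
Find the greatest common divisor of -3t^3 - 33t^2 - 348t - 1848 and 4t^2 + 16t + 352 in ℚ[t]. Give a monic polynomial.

Apply the Euclidean algorithm:
  -3t^3 - 33t^2 - 348t - 1848 = (-(3/4)t - 21/4)(4t^2 + 16t + 352) + (0)
Last nonzero remainder: 4t^2 + 16t + 352. Dividing through by 4 gives the monic gcd t^2 + 4t + 88.

t^2 + 4t + 88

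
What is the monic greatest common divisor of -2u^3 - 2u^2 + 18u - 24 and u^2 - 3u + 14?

Repeated division with remainder:
  -2u^3 - 2u^2 + 18u - 24 = (-2u - 8)(u^2 - 3u + 14) + (22u + 88)
  u^2 - 3u + 14 = ((1/22)u - 7/22)(22u + 88) + (42)
  22u + 88 = ((11/21)u + 44/21)(42) + (0)
The last nonzero remainder is the constant 42, so the polynomials are coprime and gcd = 1.

1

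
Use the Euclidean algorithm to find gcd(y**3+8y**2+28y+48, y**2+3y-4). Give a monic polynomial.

y+4

Repeated division with remainder:
  y**3+8y**2+28y+48 = (y+5)(y**2+3y-4) + (17y+68)
  y**2+3y-4 = ((1/17)y-1/17)(17y+68) + (0)
Last nonzero remainder: 17y+68. Dividing through by 17 gives the monic gcd y+4.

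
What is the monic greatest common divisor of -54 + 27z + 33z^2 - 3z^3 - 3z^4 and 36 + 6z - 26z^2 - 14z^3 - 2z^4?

-6 + z + 4z^2 + z^3

By polynomial division,
  -3z^4 - 3z^3 + 33z^2 + 27z - 54 = (3/2)(-2z^4 - 14z^3 - 26z^2 + 6z + 36) + (18z^3 + 72z^2 + 18z - 108)
  -2z^4 - 14z^3 - 26z^2 + 6z + 36 = (-(1/9)z - 1/3)(18z^3 + 72z^2 + 18z - 108) + (0)
Last nonzero remainder: 18z^3 + 72z^2 + 18z - 108. Dividing through by 18 gives the monic gcd z^3 + 4z^2 + z - 6.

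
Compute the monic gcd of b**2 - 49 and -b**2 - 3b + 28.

Repeated division with remainder:
  b**2 - 49 = (-1)(-b**2 - 3b + 28) + (-3b - 21)
  -b**2 - 3b + 28 = ((1/3)b - 4/3)(-3b - 21) + (0)
Last nonzero remainder: -3b - 21. Dividing through by -3 gives the monic gcd b + 7.

b + 7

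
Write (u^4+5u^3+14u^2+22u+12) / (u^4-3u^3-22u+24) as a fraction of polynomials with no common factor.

(u^2+3u+2)/(u^2-5u+4)

Apply the Euclidean algorithm:
  u^4+5u^3+14u^2+22u+12 = (u^4-3u^3-22u+24) + (8u^3+14u^2+44u-12)
  u^4-3u^3-22u+24 = ((1/8)u-19/32)(8u^3+14u^2+44u-12) + ((45/16)u^2+(45/8)u+135/8)
  8u^3+14u^2+44u-12 = ((128/45)u-32/45)((45/16)u^2+(45/8)u+135/8) + (0)
Last nonzero remainder: (45/16)u^2+(45/8)u+135/8. Dividing through by 45/16 gives the monic gcd u^2+2u+6.
Cancel u^2+2u+6 from numerator and denominator to get the reduced form.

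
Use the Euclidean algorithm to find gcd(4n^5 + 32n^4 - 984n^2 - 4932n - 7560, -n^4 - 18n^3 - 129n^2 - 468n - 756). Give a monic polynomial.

Euclidean algorithm in ℚ[n]:
  4n^5 + 32n^4 - 984n^2 - 4932n - 7560 = (-4n + 40)(-n^4 - 18n^3 - 129n^2 - 468n - 756) + (204n^3 + 2304n^2 + 10764n + 22680)
  -n^4 - 18n^3 - 129n^2 - 468n - 756 = (-(1/204)n - 19/578)(204n^3 + 2304n^2 + 10764n + 22680) + (-(144/289)n^2 - (864/289)n - 3024/289)
  204n^3 + 2304n^2 + 10764n + 22680 = (-(4913/12)n - 4335/2)(-(144/289)n^2 - (864/289)n - 3024/289) + (0)
Last nonzero remainder: -(144/289)n^2 - (864/289)n - 3024/289. Dividing through by -144/289 gives the monic gcd n^2 + 6n + 21.

n^2 + 6n + 21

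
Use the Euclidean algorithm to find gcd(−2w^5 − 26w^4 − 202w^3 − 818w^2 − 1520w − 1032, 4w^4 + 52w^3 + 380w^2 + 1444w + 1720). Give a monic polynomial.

w^3 + 8w^2 + 55w + 86

By polynomial division,
  −2w^5 − 26w^4 − 202w^3 − 818w^2 − 1520w − 1032 = (−(1/2)w)(4w^4 + 52w^3 + 380w^2 + 1444w + 1720) + (−12w^3 − 96w^2 − 660w − 1032)
  4w^4 + 52w^3 + 380w^2 + 1444w + 1720 = (−(1/3)w − 5/3)(−12w^3 − 96w^2 − 660w − 1032) + (0)
Last nonzero remainder: −12w^3 − 96w^2 − 660w − 1032. Dividing through by −12 gives the monic gcd w^3 + 8w^2 + 55w + 86.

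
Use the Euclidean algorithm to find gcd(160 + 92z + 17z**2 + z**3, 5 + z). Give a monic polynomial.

5 + z

Euclidean algorithm in ℚ[z]:
  z**3 + 17z**2 + 92z + 160 = (z**2 + 12z + 32)(z + 5) + (0)
The last nonzero remainder z + 5 is already monic.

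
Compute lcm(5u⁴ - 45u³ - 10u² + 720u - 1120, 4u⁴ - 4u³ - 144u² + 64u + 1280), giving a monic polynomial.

Repeated division with remainder:
  5u⁴ - 45u³ - 10u² + 720u - 1120 = (5/4)(4u⁴ - 4u³ - 144u² + 64u + 1280) + (-40u³ + 170u² + 640u - 2720)
  4u⁴ - 4u³ - 144u² + 64u + 1280 = (-(1/10)u - 13/40)(-40u³ + 170u² + 640u - 2720) + (-(99/4)u² + 396)
  -40u³ + 170u² + 640u - 2720 = ((160/99)u - 680/99)(-(99/4)u² + 396) + (0)
Last nonzero remainder: -(99/4)u² + 396. Dividing through by -99/4 gives the monic gcd u² - 16.
Then lcm(f, g) = f·g / gcd(f, g); expanding and making the result monic gives the answer.

u⁶ - 10u⁵ - 13u⁴ + 326u³ - 328u² - 2656u + 4480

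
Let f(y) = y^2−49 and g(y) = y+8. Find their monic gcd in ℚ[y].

Apply the Euclidean algorithm:
  y^2−49 = (y−8)(y+8) + (15)
  y+8 = ((1/15)y+8/15)(15) + (0)
The last nonzero remainder is the constant 15, so the polynomials are coprime and gcd = 1.

1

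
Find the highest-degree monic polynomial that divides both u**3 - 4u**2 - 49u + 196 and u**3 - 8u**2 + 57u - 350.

u - 7

Apply the Euclidean algorithm:
  u**3 - 4u**2 - 49u + 196 = (u**3 - 8u**2 + 57u - 350) + (4u**2 - 106u + 546)
  u**3 - 8u**2 + 57u - 350 = ((1/4)u + 37/8)(4u**2 - 106u + 546) + ((1643/4)u - 11501/4)
  4u**2 - 106u + 546 = ((16/1643)u - 312/1643)((1643/4)u - 11501/4) + (0)
Last nonzero remainder: (1643/4)u - 11501/4. Dividing through by 1643/4 gives the monic gcd u - 7.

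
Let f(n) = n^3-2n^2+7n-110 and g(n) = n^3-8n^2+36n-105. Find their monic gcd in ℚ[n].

By polynomial division,
  n^3-2n^2+7n-110 = (n^3-8n^2+36n-105) + (6n^2-29n-5)
  n^3-8n^2+36n-105 = ((1/6)n-19/36)(6n^2-29n-5) + ((775/36)n-3875/36)
  6n^2-29n-5 = ((216/775)n+36/775)((775/36)n-3875/36) + (0)
Last nonzero remainder: (775/36)n-3875/36. Dividing through by 775/36 gives the monic gcd n-5.

n-5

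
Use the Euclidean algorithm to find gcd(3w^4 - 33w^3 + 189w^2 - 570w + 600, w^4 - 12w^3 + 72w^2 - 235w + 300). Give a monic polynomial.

w^3 - 9w^2 + 45w - 100

By polynomial division,
  3w^4 - 33w^3 + 189w^2 - 570w + 600 = (3)(w^4 - 12w^3 + 72w^2 - 235w + 300) + (3w^3 - 27w^2 + 135w - 300)
  w^4 - 12w^3 + 72w^2 - 235w + 300 = ((1/3)w - 1)(3w^3 - 27w^2 + 135w - 300) + (0)
Last nonzero remainder: 3w^3 - 27w^2 + 135w - 300. Dividing through by 3 gives the monic gcd w^3 - 9w^2 + 45w - 100.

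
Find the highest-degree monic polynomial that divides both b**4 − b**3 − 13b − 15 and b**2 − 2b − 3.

b**2 − 2b − 3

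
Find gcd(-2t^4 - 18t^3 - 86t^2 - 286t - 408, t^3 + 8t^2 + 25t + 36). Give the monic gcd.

t + 4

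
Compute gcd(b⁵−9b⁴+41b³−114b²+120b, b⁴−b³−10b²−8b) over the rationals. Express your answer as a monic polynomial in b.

By polynomial division,
  b⁵−9b⁴+41b³−114b²+120b = (b−8)(b⁴−b³−10b²−8b) + (43b³−186b²+56b)
  b⁴−b³−10b²−8b = ((1/43)b+143/1849)(43b³−186b²+56b) + ((5700/1849)b²−(22800/1849)b)
  43b³−186b²+56b = ((79507/5700)b−12943/2850)((5700/1849)b²−(22800/1849)b) + (0)
Last nonzero remainder: (5700/1849)b²−(22800/1849)b. Dividing through by 5700/1849 gives the monic gcd b²−4b.

b²−4b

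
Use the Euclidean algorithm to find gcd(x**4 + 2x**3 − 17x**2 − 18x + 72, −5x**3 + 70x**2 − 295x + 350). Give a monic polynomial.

x − 2

Euclidean algorithm in ℚ[x]:
  x**4 + 2x**3 − 17x**2 − 18x + 72 = (−(1/5)x − 16/5)(−5x**3 + 70x**2 − 295x + 350) + (148x**2 − 892x + 1192)
  −5x**3 + 70x**2 − 295x + 350 = (−(5/148)x + 1475/5476)(148x**2 − 892x + 1192) + (−(19800/1369)x + 39600/1369)
  148x**2 − 892x + 1192 = (−(50653/4950)x + 203981/4950)(−(19800/1369)x + 39600/1369) + (0)
Last nonzero remainder: −(19800/1369)x + 39600/1369. Dividing through by −19800/1369 gives the monic gcd x − 2.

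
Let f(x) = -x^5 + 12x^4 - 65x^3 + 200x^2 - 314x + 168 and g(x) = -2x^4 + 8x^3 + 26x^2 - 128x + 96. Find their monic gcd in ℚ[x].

x^3 - 8x^2 + 19x - 12

Euclidean algorithm in ℚ[x]:
  -x^5 + 12x^4 - 65x^3 + 200x^2 - 314x + 168 = ((1/2)x - 4)(-2x^4 + 8x^3 + 26x^2 - 128x + 96) + (-46x^3 + 368x^2 - 874x + 552)
  -2x^4 + 8x^3 + 26x^2 - 128x + 96 = ((1/23)x + 4/23)(-46x^3 + 368x^2 - 874x + 552) + (0)
Last nonzero remainder: -46x^3 + 368x^2 - 874x + 552. Dividing through by -46 gives the monic gcd x^3 - 8x^2 + 19x - 12.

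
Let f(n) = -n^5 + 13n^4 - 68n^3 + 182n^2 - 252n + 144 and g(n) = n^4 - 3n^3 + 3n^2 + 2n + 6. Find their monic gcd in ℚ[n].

n^2 - 4n + 6

By polynomial division,
  -n^5 + 13n^4 - 68n^3 + 182n^2 - 252n + 144 = (-n + 10)(n^4 - 3n^3 + 3n^2 + 2n + 6) + (-35n^3 + 154n^2 - 266n + 84)
  n^4 - 3n^3 + 3n^2 + 2n + 6 = (-(1/35)n - 1/25)(-35n^3 + 154n^2 - 266n + 84) + ((39/25)n^2 - (156/25)n + 234/25)
  -35n^3 + 154n^2 - 266n + 84 = (-(875/39)n + 350/39)((39/25)n^2 - (156/25)n + 234/25) + (0)
Last nonzero remainder: (39/25)n^2 - (156/25)n + 234/25. Dividing through by 39/25 gives the monic gcd n^2 - 4n + 6.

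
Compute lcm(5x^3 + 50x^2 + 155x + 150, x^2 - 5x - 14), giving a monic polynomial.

Apply the Euclidean algorithm:
  5x^3 + 50x^2 + 155x + 150 = (5x + 75)(x^2 - 5x - 14) + (600x + 1200)
  x^2 - 5x - 14 = ((1/600)x - 7/600)(600x + 1200) + (0)
Last nonzero remainder: 600x + 1200. Dividing through by 600 gives the monic gcd x + 2.
Then lcm(f, g) = f·g / gcd(f, g); expanding and making the result monic gives the answer.

x^4 + 3x^3 - 39x^2 - 187x - 210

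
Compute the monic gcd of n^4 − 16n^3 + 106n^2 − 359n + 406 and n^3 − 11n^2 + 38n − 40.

By polynomial division,
  n^4 − 16n^3 + 106n^2 − 359n + 406 = (n − 5)(n^3 − 11n^2 + 38n − 40) + (13n^2 − 129n + 206)
  n^3 − 11n^2 + 38n − 40 = ((1/13)n − 14/169)(13n^2 − 129n + 206) + ((1938/169)n − 3876/169)
  13n^2 − 129n + 206 = ((2197/1938)n − 17407/1938)((1938/169)n − 3876/169) + (0)
Last nonzero remainder: (1938/169)n − 3876/169. Dividing through by 1938/169 gives the monic gcd n − 2.

n − 2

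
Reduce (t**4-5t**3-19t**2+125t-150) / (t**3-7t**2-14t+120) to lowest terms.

Euclidean algorithm in ℚ[t]:
  t**4-5t**3-19t**2+125t-150 = (t+2)(t**3-7t**2-14t+120) + (9t**2+33t-390)
  t**3-7t**2-14t+120 = ((1/9)t-32/27)(9t**2+33t-390) + ((616/9)t-3080/9)
  9t**2+33t-390 = ((81/616)t+351/308)((616/9)t-3080/9) + (0)
Last nonzero remainder: (616/9)t-3080/9. Dividing through by 616/9 gives the monic gcd t-5.
Cancel t-5 from numerator and denominator to get the reduced form.

(t**3-19t+30)/(t**2-2t-24)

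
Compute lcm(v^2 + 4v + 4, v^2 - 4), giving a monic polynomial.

Repeated division with remainder:
  v^2 + 4v + 4 = (v^2 - 4) + (4v + 8)
  v^2 - 4 = ((1/4)v - 1/2)(4v + 8) + (0)
Last nonzero remainder: 4v + 8. Dividing through by 4 gives the monic gcd v + 2.
Then lcm(f, g) = f·g / gcd(f, g); expanding and making the result monic gives the answer.

v^3 + 2v^2 - 4v - 8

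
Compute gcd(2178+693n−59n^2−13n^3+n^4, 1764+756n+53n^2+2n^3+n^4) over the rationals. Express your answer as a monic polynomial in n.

18+9n+n^2

Repeated division with remainder:
  n^4−13n^3−59n^2+693n+2178 = (n^4+2n^3+53n^2+756n+1764) + (−15n^3−112n^2−63n+414)
  n^4+2n^3+53n^2+756n+1764 = (−(1/15)n+82/225)(−15n^3−112n^2−63n+414) + ((20164/225)n^2+(20164/25)n+40328/25)
  −15n^3−112n^2−63n+414 = (−(3375/20164)n+5175/20164)((20164/225)n^2+(20164/25)n+40328/25) + (0)
Last nonzero remainder: (20164/225)n^2+(20164/25)n+40328/25. Dividing through by 20164/225 gives the monic gcd n^2+9n+18.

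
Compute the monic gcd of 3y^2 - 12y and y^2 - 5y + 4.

y - 4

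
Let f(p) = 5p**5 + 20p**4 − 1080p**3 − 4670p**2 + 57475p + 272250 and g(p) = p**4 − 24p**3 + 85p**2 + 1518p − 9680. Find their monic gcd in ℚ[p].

Repeated division with remainder:
  5p**5 + 20p**4 − 1080p**3 − 4670p**2 + 57475p + 272250 = (5p + 140)(p**4 − 24p**3 + 85p**2 + 1518p − 9680) + (1855p**3 − 24160p**2 − 106645p + 1627450)
  p**4 − 24p**3 + 85p**2 + 1518p − 9680 = ((1/1855)p − 4072/688205)(1855p**3 − 24160p**2 − 106645p + 1627450) + (−(63360/137641)p**2 + (190080/19663)p − 6969600/137641)
  1855p**3 − 24160p**2 − 106645p + 1627450 = (−(51064811/12672)p − 37025429/1152)(−(63360/137641)p**2 + (190080/19663)p − 6969600/137641) + (0)
Last nonzero remainder: −(63360/137641)p**2 + (190080/19663)p − 6969600/137641. Dividing through by −63360/137641 gives the monic gcd p**2 − 21p + 110.

p**2 − 21p + 110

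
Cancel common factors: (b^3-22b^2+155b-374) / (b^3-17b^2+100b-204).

Euclidean algorithm in ℚ[b]:
  b^3-22b^2+155b-374 = (b^3-17b^2+100b-204) + (-5b^2+55b-170)
  b^3-17b^2+100b-204 = (-(1/5)b+6/5)(-5b^2+55b-170) + (0)
Last nonzero remainder: -5b^2+55b-170. Dividing through by -5 gives the monic gcd b^2-11b+34.
Cancel b^2-11b+34 from numerator and denominator to get the reduced form.

(b-11)/(b-6)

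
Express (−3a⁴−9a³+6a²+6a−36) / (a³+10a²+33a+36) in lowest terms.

(−3a³+6a−12)/(a²+7a+12)

Apply the Euclidean algorithm:
  −3a⁴−9a³+6a²+6a−36 = (−3a+21)(a³+10a²+33a+36) + (−105a²−579a−792)
  a³+10a²+33a+36 = (−(1/105)a−157/3675)(−105a²−579a−792) + ((884/1225)a+2652/1225)
  −105a²−579a−792 = (−(128625/884)a−80850/221)((884/1225)a+2652/1225) + (0)
Last nonzero remainder: (884/1225)a+2652/1225. Dividing through by 884/1225 gives the monic gcd a+3.
Cancel a+3 from numerator and denominator to get the reduced form.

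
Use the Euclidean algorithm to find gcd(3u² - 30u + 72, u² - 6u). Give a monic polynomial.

Euclidean algorithm in ℚ[u]:
  3u² - 30u + 72 = (3)(u² - 6u) + (-12u + 72)
  u² - 6u = (-(1/12)u)(-12u + 72) + (0)
Last nonzero remainder: -12u + 72. Dividing through by -12 gives the monic gcd u - 6.

u - 6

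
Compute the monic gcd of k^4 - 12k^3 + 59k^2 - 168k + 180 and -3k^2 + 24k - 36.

By polynomial division,
  k^4 - 12k^3 + 59k^2 - 168k + 180 = (-(1/3)k^2 + (4/3)k - 5)(-3k^2 + 24k - 36) + (0)
Last nonzero remainder: -3k^2 + 24k - 36. Dividing through by -3 gives the monic gcd k^2 - 8k + 12.

k^2 - 8k + 12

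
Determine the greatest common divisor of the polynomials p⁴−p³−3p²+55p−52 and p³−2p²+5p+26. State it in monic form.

Repeated division with remainder:
  p⁴−p³−3p²+55p−52 = (p+1)(p³−2p²+5p+26) + (−6p²+24p−78)
  p³−2p²+5p+26 = (−(1/6)p−1/3)(−6p²+24p−78) + (0)
Last nonzero remainder: −6p²+24p−78. Dividing through by −6 gives the monic gcd p²−4p+13.

p²−4p+13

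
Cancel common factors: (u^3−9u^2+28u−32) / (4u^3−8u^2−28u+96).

(u−4)/(4u+12)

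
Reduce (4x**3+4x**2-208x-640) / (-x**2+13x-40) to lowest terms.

By polynomial division,
  4x**3+4x**2-208x-640 = (-4x-56)(-x**2+13x-40) + (360x-2880)
  -x**2+13x-40 = (-(1/360)x+1/72)(360x-2880) + (0)
Last nonzero remainder: 360x-2880. Dividing through by 360 gives the monic gcd x-8.
Cancel x-8 from numerator and denominator to get the reduced form.

(-4x**2-36x-80)/(x-5)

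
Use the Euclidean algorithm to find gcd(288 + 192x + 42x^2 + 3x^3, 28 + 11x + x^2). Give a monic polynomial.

Repeated division with remainder:
  3x^3 + 42x^2 + 192x + 288 = (3x + 9)(x^2 + 11x + 28) + (9x + 36)
  x^2 + 11x + 28 = ((1/9)x + 7/9)(9x + 36) + (0)
Last nonzero remainder: 9x + 36. Dividing through by 9 gives the monic gcd x + 4.

4 + x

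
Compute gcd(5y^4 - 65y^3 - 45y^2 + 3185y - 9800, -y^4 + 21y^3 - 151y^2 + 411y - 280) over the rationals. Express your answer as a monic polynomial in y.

Euclidean algorithm in ℚ[y]:
  5y^4 - 65y^3 - 45y^2 + 3185y - 9800 = (-5)(-y^4 + 21y^3 - 151y^2 + 411y - 280) + (40y^3 - 800y^2 + 5240y - 11200)
  -y^4 + 21y^3 - 151y^2 + 411y - 280 = (-(1/40)y + 1/40)(40y^3 - 800y^2 + 5240y - 11200) + (0)
Last nonzero remainder: 40y^3 - 800y^2 + 5240y - 11200. Dividing through by 40 gives the monic gcd y^3 - 20y^2 + 131y - 280.

y^3 - 20y^2 + 131y - 280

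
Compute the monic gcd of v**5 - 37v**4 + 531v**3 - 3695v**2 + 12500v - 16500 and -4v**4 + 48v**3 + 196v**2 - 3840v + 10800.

Apply the Euclidean algorithm:
  v**5 - 37v**4 + 531v**3 - 3695v**2 + 12500v - 16500 = (-(1/4)v + 25/4)(-4v**4 + 48v**3 + 196v**2 - 3840v + 10800) + (280v**3 - 5880v**2 + 39200v - 84000)
  -4v**4 + 48v**3 + 196v**2 - 3840v + 10800 = (-(1/70)v - 9/70)(280v**3 - 5880v**2 + 39200v - 84000) + (0)
Last nonzero remainder: 280v**3 - 5880v**2 + 39200v - 84000. Dividing through by 280 gives the monic gcd v**3 - 21v**2 + 140v - 300.

v**3 - 21v**2 + 140v - 300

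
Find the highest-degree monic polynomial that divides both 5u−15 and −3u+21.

1

By polynomial division,
  5u−15 = (−5/3)(−3u+21) + (20)
  −3u+21 = (−(3/20)u+21/20)(20) + (0)
The last nonzero remainder is the constant 20, so the polynomials are coprime and gcd = 1.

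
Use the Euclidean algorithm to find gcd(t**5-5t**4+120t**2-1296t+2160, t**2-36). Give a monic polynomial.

t**2-36

Repeated division with remainder:
  t**5-5t**4+120t**2-1296t+2160 = (t**3-5t**2+36t-60)(t**2-36) + (0)
The last nonzero remainder t**2-36 is already monic.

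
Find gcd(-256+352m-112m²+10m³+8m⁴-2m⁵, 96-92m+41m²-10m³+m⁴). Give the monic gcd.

Euclidean algorithm in ℚ[m]:
  -2m⁵+8m⁴+10m³-112m²+352m-256 = (-2m-12)(m⁴-10m³+41m²-92m+96) + (-28m³+196m²-560m+896)
  m⁴-10m³+41m²-92m+96 = (-(1/28)m+3/28)(-28m³+196m²-560m+896) + (0)
Last nonzero remainder: -28m³+196m²-560m+896. Dividing through by -28 gives the monic gcd m³-7m²+20m-32.

-32+20m-7m²+m³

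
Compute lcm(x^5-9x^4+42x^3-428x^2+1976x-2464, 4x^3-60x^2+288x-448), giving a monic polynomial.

Euclidean algorithm in ℚ[x]:
  x^5-9x^4+42x^3-428x^2+1976x-2464 = ((1/4)x^2+(3/2)x+15)(4x^3-60x^2+288x-448) + (152x^2-1672x+4256)
  4x^3-60x^2+288x-448 = ((1/38)x-2/19)(152x^2-1672x+4256) + (0)
Last nonzero remainder: 152x^2-1672x+4256. Dividing through by 152 gives the monic gcd x^2-11x+28.
Then lcm(f, g) = f·g / gcd(f, g); expanding and making the result monic gives the answer.

x^6-13x^5+78x^4-596x^3+3688x^2-10368x+9856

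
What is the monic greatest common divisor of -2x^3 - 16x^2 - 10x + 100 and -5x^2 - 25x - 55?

1

Apply the Euclidean algorithm:
  -2x^3 - 16x^2 - 10x + 100 = ((2/5)x + 6/5)(-5x^2 - 25x - 55) + (42x + 166)
  -5x^2 - 25x - 55 = (-(5/42)x - 55/441)(42x + 166) + (-15125/441)
  42x + 166 = (-(18522/15125)x - 73206/15125)(-15125/441) + (0)
The last nonzero remainder is the constant -15125/441, so the polynomials are coprime and gcd = 1.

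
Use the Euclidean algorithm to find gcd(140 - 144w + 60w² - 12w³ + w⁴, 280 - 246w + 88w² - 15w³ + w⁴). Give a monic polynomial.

14 - 6w + w²

Euclidean algorithm in ℚ[w]:
  w⁴ - 12w³ + 60w² - 144w + 140 = (w⁴ - 15w³ + 88w² - 246w + 280) + (3w³ - 28w² + 102w - 140)
  w⁴ - 15w³ + 88w² - 246w + 280 = ((1/3)w - 17/9)(3w³ - 28w² + 102w - 140) + ((10/9)w² - (20/3)w + 140/9)
  3w³ - 28w² + 102w - 140 = ((27/10)w - 9)((10/9)w² - (20/3)w + 140/9) + (0)
Last nonzero remainder: (10/9)w² - (20/3)w + 140/9. Dividing through by 10/9 gives the monic gcd w² - 6w + 14.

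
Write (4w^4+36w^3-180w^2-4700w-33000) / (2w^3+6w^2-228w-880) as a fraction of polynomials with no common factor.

(2w^2+20w+150)/(w+4)

Euclidean algorithm in ℚ[w]:
  4w^4+36w^3-180w^2-4700w-33000 = (2w+12)(2w^3+6w^2-228w-880) + (204w^2-204w-22440)
  2w^3+6w^2-228w-880 = ((1/102)w+2/51)(204w^2-204w-22440) + (0)
Last nonzero remainder: 204w^2-204w-22440. Dividing through by 204 gives the monic gcd w^2-w-110.
Cancel w^2-w-110 from numerator and denominator to get the reduced form.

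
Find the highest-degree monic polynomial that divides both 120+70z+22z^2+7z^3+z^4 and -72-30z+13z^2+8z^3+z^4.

12+7z+z^2

Apply the Euclidean algorithm:
  z^4+7z^3+22z^2+70z+120 = (z^4+8z^3+13z^2-30z-72) + (-z^3+9z^2+100z+192)
  z^4+8z^3+13z^2-30z-72 = (-z-17)(-z^3+9z^2+100z+192) + (266z^2+1862z+3192)
  -z^3+9z^2+100z+192 = (-(1/266)z+8/133)(266z^2+1862z+3192) + (0)
Last nonzero remainder: 266z^2+1862z+3192. Dividing through by 266 gives the monic gcd z^2+7z+12.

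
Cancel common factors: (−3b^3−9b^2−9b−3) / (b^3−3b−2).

Euclidean algorithm in ℚ[b]:
  −3b^3−9b^2−9b−3 = (−3)(b^3−3b−2) + (−9b^2−18b−9)
  b^3−3b−2 = (−(1/9)b+2/9)(−9b^2−18b−9) + (0)
Last nonzero remainder: −9b^2−18b−9. Dividing through by −9 gives the monic gcd b^2+2b+1.
Cancel b^2+2b+1 from numerator and denominator to get the reduced form.

(−3b−3)/(b−2)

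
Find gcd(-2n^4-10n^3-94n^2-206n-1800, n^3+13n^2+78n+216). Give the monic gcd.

Euclidean algorithm in ℚ[n]:
  -2n^4-10n^3-94n^2-206n-1800 = (-2n+16)(n^3+13n^2+78n+216) + (-146n^2-1022n-5256)
  n^3+13n^2+78n+216 = (-(1/146)n-3/73)(-146n^2-1022n-5256) + (0)
Last nonzero remainder: -146n^2-1022n-5256. Dividing through by -146 gives the monic gcd n^2+7n+36.

n^2+7n+36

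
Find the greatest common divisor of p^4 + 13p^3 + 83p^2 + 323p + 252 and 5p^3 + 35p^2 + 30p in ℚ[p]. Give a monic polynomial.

p + 1

Euclidean algorithm in ℚ[p]:
  p^4 + 13p^3 + 83p^2 + 323p + 252 = ((1/5)p + 6/5)(5p^3 + 35p^2 + 30p) + (35p^2 + 287p + 252)
  5p^3 + 35p^2 + 30p = ((1/7)p - 6/35)(35p^2 + 287p + 252) + ((216/5)p + 216/5)
  35p^2 + 287p + 252 = ((175/216)p + 35/6)((216/5)p + 216/5) + (0)
Last nonzero remainder: (216/5)p + 216/5. Dividing through by 216/5 gives the monic gcd p + 1.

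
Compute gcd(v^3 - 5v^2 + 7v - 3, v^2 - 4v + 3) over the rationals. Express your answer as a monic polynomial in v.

v^2 - 4v + 3

Repeated division with remainder:
  v^3 - 5v^2 + 7v - 3 = (v - 1)(v^2 - 4v + 3) + (0)
The last nonzero remainder v^2 - 4v + 3 is already monic.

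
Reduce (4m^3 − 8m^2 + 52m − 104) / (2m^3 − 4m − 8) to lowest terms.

(2m^2 + 26)/(m^2 + 2m + 2)

Repeated division with remainder:
  4m^3 − 8m^2 + 52m − 104 = (2)(2m^3 − 4m − 8) + (−8m^2 + 60m − 88)
  2m^3 − 4m − 8 = (−(1/4)m − 15/8)(−8m^2 + 60m − 88) + ((173/2)m − 173)
  −8m^2 + 60m − 88 = (−(16/173)m + 88/173)((173/2)m − 173) + (0)
Last nonzero remainder: (173/2)m − 173. Dividing through by 173/2 gives the monic gcd m − 2.
Cancel m − 2 from numerator and denominator to get the reduced form.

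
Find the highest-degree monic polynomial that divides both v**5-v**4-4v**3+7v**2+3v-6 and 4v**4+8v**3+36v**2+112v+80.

v**2+3v+2

Euclidean algorithm in ℚ[v]:
  v**5-v**4-4v**3+7v**2+3v-6 = ((1/4)v-3/4)(4v**4+8v**3+36v**2+112v+80) + (-7v**3+6v**2+67v+54)
  4v**4+8v**3+36v**2+112v+80 = (-(4/7)v-80/49)(-7v**3+6v**2+67v+54) + ((4120/49)v**2+(12360/49)v+8240/49)
  -7v**3+6v**2+67v+54 = (-(343/4120)v+1323/4120)((4120/49)v**2+(12360/49)v+8240/49) + (0)
Last nonzero remainder: (4120/49)v**2+(12360/49)v+8240/49. Dividing through by 4120/49 gives the monic gcd v**2+3v+2.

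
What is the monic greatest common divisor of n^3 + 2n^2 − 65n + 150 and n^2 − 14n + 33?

By polynomial division,
  n^3 + 2n^2 − 65n + 150 = (n + 16)(n^2 − 14n + 33) + (126n − 378)
  n^2 − 14n + 33 = ((1/126)n − 11/126)(126n − 378) + (0)
Last nonzero remainder: 126n − 378. Dividing through by 126 gives the monic gcd n − 3.

n − 3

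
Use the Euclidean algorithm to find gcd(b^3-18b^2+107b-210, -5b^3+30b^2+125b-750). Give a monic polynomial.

b^2-11b+30

By polynomial division,
  b^3-18b^2+107b-210 = (-1/5)(-5b^3+30b^2+125b-750) + (-12b^2+132b-360)
  -5b^3+30b^2+125b-750 = ((5/12)b+25/12)(-12b^2+132b-360) + (0)
Last nonzero remainder: -12b^2+132b-360. Dividing through by -12 gives the monic gcd b^2-11b+30.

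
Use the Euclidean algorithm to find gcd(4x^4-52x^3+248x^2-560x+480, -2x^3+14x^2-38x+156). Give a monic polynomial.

By polynomial division,
  4x^4-52x^3+248x^2-560x+480 = (-2x+12)(-2x^3+14x^2-38x+156) + (4x^2+208x-1392)
  -2x^3+14x^2-38x+156 = (-(1/2)x+59/2)(4x^2+208x-1392) + (-6870x+41220)
  4x^2+208x-1392 = (-(2/3435)x-116/3435)(-6870x+41220) + (0)
Last nonzero remainder: -6870x+41220. Dividing through by -6870 gives the monic gcd x-6.

x-6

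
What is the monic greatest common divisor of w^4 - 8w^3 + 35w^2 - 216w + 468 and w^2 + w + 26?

w^2 + w + 26

Apply the Euclidean algorithm:
  w^4 - 8w^3 + 35w^2 - 216w + 468 = (w^2 - 9w + 18)(w^2 + w + 26) + (0)
The last nonzero remainder w^2 + w + 26 is already monic.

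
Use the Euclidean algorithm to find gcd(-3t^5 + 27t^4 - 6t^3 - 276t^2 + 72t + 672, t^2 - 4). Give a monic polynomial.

t^2 - 4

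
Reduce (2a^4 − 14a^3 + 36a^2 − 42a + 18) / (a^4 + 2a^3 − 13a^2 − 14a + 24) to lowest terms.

(2a^2 − 6a + 6)/(a^2 + 6a + 8)

Repeated division with remainder:
  2a^4 − 14a^3 + 36a^2 − 42a + 18 = (2)(a^4 + 2a^3 − 13a^2 − 14a + 24) + (−18a^3 + 62a^2 − 14a − 30)
  a^4 + 2a^3 − 13a^2 − 14a + 24 = (−(1/18)a − 49/162)(−18a^3 + 62a^2 − 14a − 30) + ((403/81)a^2 − (1612/81)a + 403/27)
  −18a^3 + 62a^2 − 14a − 30 = (−(1458/403)a − 810/403)((403/81)a^2 − (1612/81)a + 403/27) + (0)
Last nonzero remainder: (403/81)a^2 − (1612/81)a + 403/27. Dividing through by 403/81 gives the monic gcd a^2 − 4a + 3.
Cancel a^2 − 4a + 3 from numerator and denominator to get the reduced form.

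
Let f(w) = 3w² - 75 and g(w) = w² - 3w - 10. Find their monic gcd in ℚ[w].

w - 5

Apply the Euclidean algorithm:
  3w² - 75 = (3)(w² - 3w - 10) + (9w - 45)
  w² - 3w - 10 = ((1/9)w + 2/9)(9w - 45) + (0)
Last nonzero remainder: 9w - 45. Dividing through by 9 gives the monic gcd w - 5.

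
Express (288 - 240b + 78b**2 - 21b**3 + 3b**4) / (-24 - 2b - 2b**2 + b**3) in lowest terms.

Apply the Euclidean algorithm:
  3b**4 - 21b**3 + 78b**2 - 240b + 288 = (3b - 15)(b**3 - 2b**2 - 2b - 24) + (54b**2 - 198b - 72)
  b**3 - 2b**2 - 2b - 24 = ((1/54)b + 5/162)(54b**2 - 198b - 72) + ((49/9)b - 196/9)
  54b**2 - 198b - 72 = ((486/49)b + 162/49)((49/9)b - 196/9) + (0)
Last nonzero remainder: (49/9)b - 196/9. Dividing through by 49/9 gives the monic gcd b - 4.
Cancel b - 4 from numerator and denominator to get the reduced form.

(-72 + 42b - 9b**2 + 3b**3)/(6 + 2b + b**2)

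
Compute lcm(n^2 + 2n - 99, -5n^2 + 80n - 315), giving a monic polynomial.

By polynomial division,
  n^2 + 2n - 99 = (-1/5)(-5n^2 + 80n - 315) + (18n - 162)
  -5n^2 + 80n - 315 = (-(5/18)n + 35/18)(18n - 162) + (0)
Last nonzero remainder: 18n - 162. Dividing through by 18 gives the monic gcd n - 9.
Then lcm(f, g) = f·g / gcd(f, g); expanding and making the result monic gives the answer.

n^3 - 5n^2 - 113n + 693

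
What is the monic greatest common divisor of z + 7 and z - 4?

1

Apply the Euclidean algorithm:
  z + 7 = (z - 4) + (11)
  z - 4 = ((1/11)z - 4/11)(11) + (0)
The last nonzero remainder is the constant 11, so the polynomials are coprime and gcd = 1.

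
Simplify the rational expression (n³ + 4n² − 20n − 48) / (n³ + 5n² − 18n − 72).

(n + 2)/(n + 3)

Repeated division with remainder:
  n³ + 4n² − 20n − 48 = (n³ + 5n² − 18n − 72) + (−n² − 2n + 24)
  n³ + 5n² − 18n − 72 = (−n − 3)(−n² − 2n + 24) + (0)
Last nonzero remainder: −n² − 2n + 24. Dividing through by −1 gives the monic gcd n² + 2n − 24.
Cancel n² + 2n − 24 from numerator and denominator to get the reduced form.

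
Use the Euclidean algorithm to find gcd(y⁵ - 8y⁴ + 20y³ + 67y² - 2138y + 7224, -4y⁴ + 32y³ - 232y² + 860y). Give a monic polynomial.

y² - 3y + 43

Repeated division with remainder:
  y⁵ - 8y⁴ + 20y³ + 67y² - 2138y + 7224 = (-(1/4)y)(-4y⁴ + 32y³ - 232y² + 860y) + (-38y³ + 282y² - 2138y + 7224)
  -4y⁴ + 32y³ - 232y² + 860y = ((2/19)y - 22/361)(-38y³ + 282y² - 2138y + 7224) + ((3696/361)y² - (11088/361)y + 158928/361)
  -38y³ + 282y² - 2138y + 7224 = (-(6859/1848)y + 361/22)((3696/361)y² - (11088/361)y + 158928/361) + (0)
Last nonzero remainder: (3696/361)y² - (11088/361)y + 158928/361. Dividing through by 3696/361 gives the monic gcd y² - 3y + 43.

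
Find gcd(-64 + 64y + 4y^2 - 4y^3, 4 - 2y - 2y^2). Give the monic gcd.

Apply the Euclidean algorithm:
  -4y^3 + 4y^2 + 64y - 64 = (2y - 4)(-2y^2 - 2y + 4) + (48y - 48)
  -2y^2 - 2y + 4 = (-(1/24)y - 1/12)(48y - 48) + (0)
Last nonzero remainder: 48y - 48. Dividing through by 48 gives the monic gcd y - 1.

-1 + y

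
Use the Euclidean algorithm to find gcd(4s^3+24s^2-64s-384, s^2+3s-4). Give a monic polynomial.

s+4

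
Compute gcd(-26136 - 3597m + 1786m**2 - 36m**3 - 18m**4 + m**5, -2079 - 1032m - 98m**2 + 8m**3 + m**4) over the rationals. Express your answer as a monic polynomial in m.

-297 - 105m + m**2 + m**3

Euclidean algorithm in ℚ[m]:
  m**5 - 18m**4 - 36m**3 + 1786m**2 - 3597m - 26136 = (m - 26)(m**4 + 8m**3 - 98m**2 - 1032m - 2079) + (270m**3 + 270m**2 - 28350m - 80190)
  m**4 + 8m**3 - 98m**2 - 1032m - 2079 = ((1/270)m + 7/270)(270m**3 + 270m**2 - 28350m - 80190) + (0)
Last nonzero remainder: 270m**3 + 270m**2 - 28350m - 80190. Dividing through by 270 gives the monic gcd m**3 + m**2 - 105m - 297.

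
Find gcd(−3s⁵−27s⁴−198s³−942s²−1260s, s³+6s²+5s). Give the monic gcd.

s²+5s

Euclidean algorithm in ℚ[s]:
  −3s⁵−27s⁴−198s³−942s²−1260s = (−3s²−9s−129)(s³+6s²+5s) + (−123s²−615s)
  s³+6s²+5s = (−(1/123)s−1/123)(−123s²−615s) + (0)
Last nonzero remainder: −123s²−615s. Dividing through by −123 gives the monic gcd s²+5s.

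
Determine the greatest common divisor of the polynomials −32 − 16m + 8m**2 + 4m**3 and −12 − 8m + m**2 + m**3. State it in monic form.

Apply the Euclidean algorithm:
  4m**3 + 8m**2 − 16m − 32 = (4)(m**3 + m**2 − 8m − 12) + (4m**2 + 16m + 16)
  m**3 + m**2 − 8m − 12 = ((1/4)m − 3/4)(4m**2 + 16m + 16) + (0)
Last nonzero remainder: 4m**2 + 16m + 16. Dividing through by 4 gives the monic gcd m**2 + 4m + 4.

4 + 4m + m**2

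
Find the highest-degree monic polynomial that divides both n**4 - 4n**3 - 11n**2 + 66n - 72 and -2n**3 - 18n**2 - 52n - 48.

n + 4

Apply the Euclidean algorithm:
  n**4 - 4n**3 - 11n**2 + 66n - 72 = (-(1/2)n + 13/2)(-2n**3 - 18n**2 - 52n - 48) + (80n**2 + 380n + 240)
  -2n**3 - 18n**2 - 52n - 48 = (-(1/40)n - 17/160)(80n**2 + 380n + 240) + (-(45/8)n - 45/2)
  80n**2 + 380n + 240 = (-(128/9)n - 32/3)(-(45/8)n - 45/2) + (0)
Last nonzero remainder: -(45/8)n - 45/2. Dividing through by -45/8 gives the monic gcd n + 4.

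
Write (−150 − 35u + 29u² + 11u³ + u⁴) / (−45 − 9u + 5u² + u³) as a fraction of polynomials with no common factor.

(−10 + 3u + u²)/(−3 + u)

Apply the Euclidean algorithm:
  u⁴ + 11u³ + 29u² − 35u − 150 = (u + 6)(u³ + 5u² − 9u − 45) + (8u² + 64u + 120)
  u³ + 5u² − 9u − 45 = ((1/8)u − 3/8)(8u² + 64u + 120) + (0)
Last nonzero remainder: 8u² + 64u + 120. Dividing through by 8 gives the monic gcd u² + 8u + 15.
Cancel u² + 8u + 15 from numerator and denominator to get the reduced form.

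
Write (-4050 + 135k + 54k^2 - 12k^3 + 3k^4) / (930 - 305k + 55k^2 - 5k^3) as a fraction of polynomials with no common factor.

Euclidean algorithm in ℚ[k]:
  3k^4 - 12k^3 + 54k^2 + 135k - 4050 = (-(3/5)k - 21/5)(-5k^3 + 55k^2 - 305k + 930) + (102k^2 - 588k - 144)
  -5k^3 + 55k^2 - 305k + 930 = (-(5/102)k + 445/1734)(102k^2 - 588k - 144) + (-(46575/289)k + 279450/289)
  102k^2 - 588k - 144 = (-(9826/15525)k - 2312/15525)(-(46575/289)k + 279450/289) + (0)
Last nonzero remainder: -(46575/289)k + 279450/289. Dividing through by -46575/289 gives the monic gcd k - 6.
Cancel k - 6 from numerator and denominator to get the reduced form.

(-675 - 90k - 6k^2 - 3k^3)/(155 - 25k + 5k^2)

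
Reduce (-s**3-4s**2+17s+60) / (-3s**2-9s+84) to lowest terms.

(s**2+8s+15)/(3s+21)

Repeated division with remainder:
  -s**3-4s**2+17s+60 = ((1/3)s+1/3)(-3s**2-9s+84) + (-8s+32)
  -3s**2-9s+84 = ((3/8)s+21/8)(-8s+32) + (0)
Last nonzero remainder: -8s+32. Dividing through by -8 gives the monic gcd s-4.
Cancel s-4 from numerator and denominator to get the reduced form.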